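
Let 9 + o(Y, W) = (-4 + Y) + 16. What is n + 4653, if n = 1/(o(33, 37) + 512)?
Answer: 2549845/548 ≈ 4653.0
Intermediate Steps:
o(Y, W) = 3 + Y (o(Y, W) = -9 + ((-4 + Y) + 16) = -9 + (12 + Y) = 3 + Y)
n = 1/548 (n = 1/((3 + 33) + 512) = 1/(36 + 512) = 1/548 ≈ 0.0018248)
n + 4653 = 1/548 + 4653 = 2549845/548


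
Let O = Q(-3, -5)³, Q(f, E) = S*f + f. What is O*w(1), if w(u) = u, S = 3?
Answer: -1728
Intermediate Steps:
Q(f, E) = 4*f (Q(f, E) = 3*f + f = 4*f)
O = -1728 (O = (4*(-3))³ = (-12)³ = -1728)
O*w(1) = -1728*1 = -1728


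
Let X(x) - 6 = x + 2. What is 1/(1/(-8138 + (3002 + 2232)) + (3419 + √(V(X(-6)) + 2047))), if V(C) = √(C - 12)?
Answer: 1/(9928775/2904 + √(2047 + I*√10)) ≈ 0.00028866 - 3.0e-9*I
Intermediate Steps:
X(x) = 8 + x (X(x) = 6 + (x + 2) = 6 + (2 + x) = 8 + x)
V(C) = √(-12 + C)
1/(1/(-8138 + (3002 + 2232)) + (3419 + √(V(X(-6)) + 2047))) = 1/(1/(-8138 + (3002 + 2232)) + (3419 + √(√(-12 + (8 - 6)) + 2047))) = 1/(1/(-8138 + 5234) + (3419 + √(√(-12 + 2) + 2047))) = 1/(1/(-2904) + (3419 + √(√(-10) + 2047))) = 1/(-1/2904 + (3419 + √(I*√10 + 2047))) = 1/(-1/2904 + (3419 + √(2047 + I*√10))) = 1/(9928775/2904 + √(2047 + I*√10))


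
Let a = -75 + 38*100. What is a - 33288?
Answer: -29563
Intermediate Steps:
a = 3725 (a = -75 + 3800 = 3725)
a - 33288 = 3725 - 33288 = -29563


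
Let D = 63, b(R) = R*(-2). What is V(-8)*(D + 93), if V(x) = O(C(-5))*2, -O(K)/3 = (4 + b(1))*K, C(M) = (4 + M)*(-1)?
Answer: -1872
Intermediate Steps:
b(R) = -2*R
C(M) = -4 - M
O(K) = -6*K (O(K) = -3*(4 - 2*1)*K = -3*(4 - 2)*K = -6*K)
V(x) = -12 (V(x) = -6*(-4 - 1*(-5))*2 = -6*(-4 + 5)*2 = -6*1*2 = -6*2 = -12)
V(-8)*(D + 93) = -12*(63 + 93) = -12*156 = -1872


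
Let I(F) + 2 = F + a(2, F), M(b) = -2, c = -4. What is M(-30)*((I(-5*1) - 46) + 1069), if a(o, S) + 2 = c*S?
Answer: -2068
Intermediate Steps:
a(o, S) = -2 - 4*S
I(F) = -4 - 3*F (I(F) = -2 + (F + (-2 - 4*F)) = -2 + (-2 - 3*F) = -4 - 3*F)
M(-30)*((I(-5*1) - 46) + 1069) = -2*(((-4 - (-15)) - 46) + 1069) = -2*(((-4 - 3*(-5)) - 46) + 1069) = -2*(((-4 + 15) - 46) + 1069) = -2*((11 - 46) + 1069) = -2*(-35 + 1069) = -2*1034 = -2068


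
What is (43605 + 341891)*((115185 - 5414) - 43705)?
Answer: 25468178736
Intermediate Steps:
(43605 + 341891)*((115185 - 5414) - 43705) = 385496*(109771 - 43705) = 385496*66066 = 25468178736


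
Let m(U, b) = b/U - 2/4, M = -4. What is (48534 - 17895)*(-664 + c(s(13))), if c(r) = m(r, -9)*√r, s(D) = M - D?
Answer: -20344296 + 30639*I*√17/34 ≈ -2.0344e+7 + 3715.5*I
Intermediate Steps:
m(U, b) = -½ + b/U (m(U, b) = b/U - 2*¼ = b/U - ½ = -½ + b/U)
s(D) = -4 - D
c(r) = (-9 - r/2)/√r (c(r) = ((-9 - r/2)/r)*√r = (-9 - r/2)/√r)
(48534 - 17895)*(-664 + c(s(13))) = (48534 - 17895)*(-664 + (-18 - (-4 - 1*13))/(2*√(-4 - 1*13))) = 30639*(-664 + (-18 - (-4 - 13))/(2*√(-4 - 13))) = 30639*(-664 + (-18 - 1*(-17))/(2*√(-17))) = 30639*(-664 + (-I*√17/17)*(-18 + 17)/2) = 30639*(-664 + (½)*(-I*√17/17)*(-1)) = 30639*(-664 + I*√17/34) = -20344296 + 30639*I*√17/34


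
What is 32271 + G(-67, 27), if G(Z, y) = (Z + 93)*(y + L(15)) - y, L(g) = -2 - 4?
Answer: 32790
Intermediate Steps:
L(g) = -6
G(Z, y) = -y + (-6 + y)*(93 + Z) (G(Z, y) = (Z + 93)*(y - 6) - y = (93 + Z)*(-6 + y) - y = (-6 + y)*(93 + Z) - y = -y + (-6 + y)*(93 + Z))
32271 + G(-67, 27) = 32271 + (-558 - 6*(-67) + 92*27 - 67*27) = 32271 + (-558 + 402 + 2484 - 1809) = 32271 + 519 = 32790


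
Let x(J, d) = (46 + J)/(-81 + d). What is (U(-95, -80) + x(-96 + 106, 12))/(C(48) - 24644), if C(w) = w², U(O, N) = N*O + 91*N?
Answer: -5506/385365 ≈ -0.014288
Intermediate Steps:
U(O, N) = 91*N + N*O
x(J, d) = (46 + J)/(-81 + d)
(U(-95, -80) + x(-96 + 106, 12))/(C(48) - 24644) = (-80*(91 - 95) + (46 + (-96 + 106))/(-81 + 12))/(48² - 24644) = (-80*(-4) + (46 + 10)/(-69))/(2304 - 24644) = (320 - 1/69*56)/(-22340) = (320 - 56/69)*(-1/22340) = (22024/69)*(-1/22340) = -5506/385365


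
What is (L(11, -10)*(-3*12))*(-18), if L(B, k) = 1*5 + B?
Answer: 10368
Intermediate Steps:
L(B, k) = 5 + B
(L(11, -10)*(-3*12))*(-18) = ((5 + 11)*(-3*12))*(-18) = (16*(-36))*(-18) = -576*(-18) = 10368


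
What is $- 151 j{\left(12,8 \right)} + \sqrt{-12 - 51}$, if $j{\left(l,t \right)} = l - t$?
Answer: $-604 + 3 i \sqrt{7} \approx -604.0 + 7.9373 i$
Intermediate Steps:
$- 151 j{\left(12,8 \right)} + \sqrt{-12 - 51} = - 151 \left(12 - 8\right) + \sqrt{-12 - 51} = - 151 \left(12 - 8\right) + \sqrt{-63} = \left(-151\right) 4 + 3 i \sqrt{7} = -604 + 3 i \sqrt{7}$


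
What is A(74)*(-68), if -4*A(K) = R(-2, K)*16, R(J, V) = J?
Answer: -544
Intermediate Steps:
A(K) = 8 (A(K) = -(-1)*16/2 = -¼*(-32) = 8)
A(74)*(-68) = 8*(-68) = -544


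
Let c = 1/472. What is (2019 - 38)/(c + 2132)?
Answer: 935032/1006305 ≈ 0.92917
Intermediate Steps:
c = 1/472 ≈ 0.0021186
(2019 - 38)/(c + 2132) = (2019 - 38)/(1/472 + 2132) = 1981/(1006305/472) = 1981*(472/1006305) = 935032/1006305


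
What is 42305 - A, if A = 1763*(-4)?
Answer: 49357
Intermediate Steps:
A = -7052
42305 - A = 42305 - 1*(-7052) = 42305 + 7052 = 49357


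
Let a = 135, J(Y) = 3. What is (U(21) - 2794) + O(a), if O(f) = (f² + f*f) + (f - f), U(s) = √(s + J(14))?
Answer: 33656 + 2*√6 ≈ 33661.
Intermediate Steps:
U(s) = √(3 + s) (U(s) = √(s + 3) = √(3 + s))
O(f) = 2*f² (O(f) = (f² + f²) + 0 = 2*f² + 0 = 2*f²)
(U(21) - 2794) + O(a) = (√(3 + 21) - 2794) + 2*135² = (√24 - 2794) + 2*18225 = (2*√6 - 2794) + 36450 = (-2794 + 2*√6) + 36450 = 33656 + 2*√6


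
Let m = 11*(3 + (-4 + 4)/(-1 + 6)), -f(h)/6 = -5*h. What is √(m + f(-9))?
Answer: I*√237 ≈ 15.395*I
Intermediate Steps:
f(h) = 30*h (f(h) = -(-30)*h = 30*h)
m = 33 (m = 11*(3 + 0/5) = 11*(3 + 0*(⅕)) = 11*(3 + 0) = 11*3 = 33)
√(m + f(-9)) = √(33 + 30*(-9)) = √(33 - 270) = √(-237) = I*√237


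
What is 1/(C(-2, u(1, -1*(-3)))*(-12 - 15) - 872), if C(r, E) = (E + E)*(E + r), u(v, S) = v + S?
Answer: -1/1304 ≈ -0.00076687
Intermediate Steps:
u(v, S) = S + v
C(r, E) = 2*E*(E + r) (C(r, E) = (2*E)*(E + r) = 2*E*(E + r))
1/(C(-2, u(1, -1*(-3)))*(-12 - 15) - 872) = 1/((2*(-1*(-3) + 1)*((-1*(-3) + 1) - 2))*(-12 - 15) - 872) = 1/((2*(3 + 1)*((3 + 1) - 2))*(-27) - 872) = 1/((2*4*(4 - 2))*(-27) - 872) = 1/((2*4*2)*(-27) - 872) = 1/(16*(-27) - 872) = 1/(-432 - 872) = 1/(-1304) = -1/1304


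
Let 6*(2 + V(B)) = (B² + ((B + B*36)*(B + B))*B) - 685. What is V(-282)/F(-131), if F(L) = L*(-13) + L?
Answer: -1659428005/9432 ≈ -1.7594e+5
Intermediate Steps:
F(L) = -12*L (F(L) = -13*L + L = -12*L)
V(B) = -697/6 + B²/6 + 37*B³/3 (V(B) = -2 + ((B² + ((B + B*36)*(B + B))*B) - 685)/6 = -2 + ((B² + ((B + 36*B)*(2*B))*B) - 685)/6 = -2 + ((B² + ((37*B)*(2*B))*B) - 685)/6 = -2 + ((B² + (74*B²)*B) - 685)/6 = -2 + ((B² + 74*B³) - 685)/6 = -2 + (-685 + B² + 74*B³)/6 = -2 + (-685/6 + B²/6 + 37*B³/3) = -697/6 + B²/6 + 37*B³/3)
V(-282)/F(-131) = (-697/6 + (⅙)*(-282)² + (37/3)*(-282)³)/((-12*(-131))) = (-697/6 + (⅙)*79524 + (37/3)*(-22425768))/1572 = (-697/6 + 13254 - 276584472)*(1/1572) = -1659428005/6*1/1572 = -1659428005/9432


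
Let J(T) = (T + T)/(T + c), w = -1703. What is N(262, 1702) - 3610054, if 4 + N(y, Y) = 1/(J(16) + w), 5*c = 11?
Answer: -558883909245/154813 ≈ -3.6101e+6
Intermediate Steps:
c = 11/5 (c = (1/5)*11 = 11/5 ≈ 2.2000)
J(T) = 2*T/(11/5 + T) (J(T) = (T + T)/(T + 11/5) = (2*T)/(11/5 + T) = 2*T/(11/5 + T))
N(y, Y) = -619343/154813 (N(y, Y) = -4 + 1/(10*16/(11 + 5*16) - 1703) = -4 + 1/(10*16/(11 + 80) - 1703) = -4 + 1/(10*16/91 - 1703) = -4 + 1/(10*16*(1/91) - 1703) = -4 + 1/(160/91 - 1703) = -4 + 1/(-154813/91) = -4 - 91/154813 = -619343/154813)
N(262, 1702) - 3610054 = -619343/154813 - 3610054 = -558883909245/154813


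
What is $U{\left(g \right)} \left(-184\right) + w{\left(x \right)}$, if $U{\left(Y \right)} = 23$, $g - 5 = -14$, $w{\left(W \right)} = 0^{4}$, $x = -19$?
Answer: $-4232$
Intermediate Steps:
$w{\left(W \right)} = 0$
$g = -9$ ($g = 5 - 14 = -9$)
$U{\left(g \right)} \left(-184\right) + w{\left(x \right)} = 23 \left(-184\right) + 0 = -4232 + 0 = -4232$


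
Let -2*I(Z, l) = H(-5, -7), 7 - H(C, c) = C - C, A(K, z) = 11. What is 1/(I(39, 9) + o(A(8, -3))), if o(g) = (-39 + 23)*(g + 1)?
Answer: -2/391 ≈ -0.0051151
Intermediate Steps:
H(C, c) = 7 (H(C, c) = 7 - (C - C) = 7 - 1*0 = 7 + 0 = 7)
o(g) = -16 - 16*g (o(g) = -16*(1 + g) = -16 - 16*g)
I(Z, l) = -7/2 (I(Z, l) = -1/2*7 = -7/2)
1/(I(39, 9) + o(A(8, -3))) = 1/(-7/2 + (-16 - 16*11)) = 1/(-7/2 + (-16 - 176)) = 1/(-7/2 - 192) = 1/(-391/2) = -2/391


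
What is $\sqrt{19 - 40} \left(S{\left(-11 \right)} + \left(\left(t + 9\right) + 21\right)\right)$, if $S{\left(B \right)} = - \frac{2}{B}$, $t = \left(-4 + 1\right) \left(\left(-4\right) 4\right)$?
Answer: $\frac{860 i \sqrt{21}}{11} \approx 358.27 i$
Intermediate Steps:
$t = 48$ ($t = \left(-3\right) \left(-16\right) = 48$)
$\sqrt{19 - 40} \left(S{\left(-11 \right)} + \left(\left(t + 9\right) + 21\right)\right) = \sqrt{19 - 40} \left(- \frac{2}{-11} + \left(\left(48 + 9\right) + 21\right)\right) = \sqrt{-21} \left(\left(-2\right) \left(- \frac{1}{11}\right) + \left(57 + 21\right)\right) = i \sqrt{21} \left(\frac{2}{11} + 78\right) = i \sqrt{21} \cdot \frac{860}{11} = \frac{860 i \sqrt{21}}{11}$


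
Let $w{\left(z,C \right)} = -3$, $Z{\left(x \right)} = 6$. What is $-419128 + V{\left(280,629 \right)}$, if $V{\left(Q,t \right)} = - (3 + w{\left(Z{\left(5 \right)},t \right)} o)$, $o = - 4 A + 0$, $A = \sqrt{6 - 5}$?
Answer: $-419143$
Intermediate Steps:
$A = 1$ ($A = \sqrt{1} = 1$)
$o = -4$ ($o = \left(-4\right) 1 + 0 = -4 + 0 = -4$)
$V{\left(Q,t \right)} = -15$ ($V{\left(Q,t \right)} = - (3 - -12) = - (3 + 12) = \left(-1\right) 15 = -15$)
$-419128 + V{\left(280,629 \right)} = -419128 - 15 = -419143$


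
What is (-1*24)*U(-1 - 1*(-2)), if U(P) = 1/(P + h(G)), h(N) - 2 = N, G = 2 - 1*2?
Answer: -8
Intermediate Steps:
G = 0 (G = 2 - 2 = 0)
h(N) = 2 + N
U(P) = 1/(2 + P) (U(P) = 1/(P + (2 + 0)) = 1/(P + 2) = 1/(2 + P))
(-1*24)*U(-1 - 1*(-2)) = (-1*24)/(2 + (-1 - 1*(-2))) = -24/(2 + (-1 + 2)) = -24/(2 + 1) = -24/3 = -24*⅓ = -8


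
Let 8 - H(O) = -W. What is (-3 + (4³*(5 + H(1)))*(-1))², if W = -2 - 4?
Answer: 203401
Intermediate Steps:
W = -6
H(O) = 2 (H(O) = 8 - (-1)*(-6) = 8 - 1*6 = 8 - 6 = 2)
(-3 + (4³*(5 + H(1)))*(-1))² = (-3 + (4³*(5 + 2))*(-1))² = (-3 + (64*7)*(-1))² = (-3 + 448*(-1))² = (-3 - 448)² = (-451)² = 203401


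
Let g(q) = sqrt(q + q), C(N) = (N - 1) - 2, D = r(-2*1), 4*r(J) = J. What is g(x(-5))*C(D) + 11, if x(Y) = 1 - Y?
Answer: 11 - 7*sqrt(3) ≈ -1.1244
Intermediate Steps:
r(J) = J/4
D = -1/2 (D = (-2*1)/4 = (1/4)*(-2) = -1/2 ≈ -0.50000)
C(N) = -3 + N (C(N) = (-1 + N) - 2 = -3 + N)
g(q) = sqrt(2)*sqrt(q) (g(q) = sqrt(2*q) = sqrt(2)*sqrt(q))
g(x(-5))*C(D) + 11 = (sqrt(2)*sqrt(1 - 1*(-5)))*(-3 - 1/2) + 11 = (sqrt(2)*sqrt(1 + 5))*(-7/2) + 11 = (sqrt(2)*sqrt(6))*(-7/2) + 11 = (2*sqrt(3))*(-7/2) + 11 = -7*sqrt(3) + 11 = 11 - 7*sqrt(3)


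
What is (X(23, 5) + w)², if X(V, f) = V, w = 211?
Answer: 54756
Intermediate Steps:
(X(23, 5) + w)² = (23 + 211)² = 234² = 54756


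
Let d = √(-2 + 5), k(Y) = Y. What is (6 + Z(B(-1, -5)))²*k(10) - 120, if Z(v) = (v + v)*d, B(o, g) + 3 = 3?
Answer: 240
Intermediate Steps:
d = √3 ≈ 1.7320
B(o, g) = 0 (B(o, g) = -3 + 3 = 0)
Z(v) = 2*v*√3 (Z(v) = (v + v)*√3 = (2*v)*√3 = 2*v*√3)
(6 + Z(B(-1, -5)))²*k(10) - 120 = (6 + 2*0*√3)²*10 - 120 = (6 + 0)²*10 - 120 = 6²*10 - 120 = 36*10 - 120 = 360 - 120 = 240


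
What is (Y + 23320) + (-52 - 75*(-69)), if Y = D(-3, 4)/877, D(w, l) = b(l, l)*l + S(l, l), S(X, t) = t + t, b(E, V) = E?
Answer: 24944535/877 ≈ 28443.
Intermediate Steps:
S(X, t) = 2*t
D(w, l) = l**2 + 2*l (D(w, l) = l*l + 2*l = l**2 + 2*l)
Y = 24/877 (Y = (4*(2 + 4))/877 = (4*6)*(1/877) = 24*(1/877) = 24/877 ≈ 0.027366)
(Y + 23320) + (-52 - 75*(-69)) = (24/877 + 23320) + (-52 - 75*(-69)) = 20451664/877 + (-52 + 5175) = 20451664/877 + 5123 = 24944535/877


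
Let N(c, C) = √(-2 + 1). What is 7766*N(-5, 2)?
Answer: 7766*I ≈ 7766.0*I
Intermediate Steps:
N(c, C) = I (N(c, C) = √(-1) = I)
7766*N(-5, 2) = 7766*I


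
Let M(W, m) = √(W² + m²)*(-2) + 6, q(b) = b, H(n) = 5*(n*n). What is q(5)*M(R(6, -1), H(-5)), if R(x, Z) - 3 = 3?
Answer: 30 - 10*√15661 ≈ -1221.4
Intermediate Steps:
R(x, Z) = 6 (R(x, Z) = 3 + 3 = 6)
H(n) = 5*n²
M(W, m) = 6 - 2*√(W² + m²) (M(W, m) = -2*√(W² + m²) + 6 = 6 - 2*√(W² + m²))
q(5)*M(R(6, -1), H(-5)) = 5*(6 - 2*√(6² + (5*(-5)²)²)) = 5*(6 - 2*√(36 + (5*25)²)) = 5*(6 - 2*√(36 + 125²)) = 5*(6 - 2*√(36 + 15625)) = 5*(6 - 2*√15661) = 30 - 10*√15661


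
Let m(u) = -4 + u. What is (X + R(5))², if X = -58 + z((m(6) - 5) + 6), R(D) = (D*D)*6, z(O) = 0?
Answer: 8464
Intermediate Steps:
R(D) = 6*D² (R(D) = D²*6 = 6*D²)
X = -58 (X = -58 + 0 = -58)
(X + R(5))² = (-58 + 6*5²)² = (-58 + 6*25)² = (-58 + 150)² = 92² = 8464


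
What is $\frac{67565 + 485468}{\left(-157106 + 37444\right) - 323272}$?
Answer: $- \frac{553033}{442934} \approx -1.2486$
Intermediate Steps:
$\frac{67565 + 485468}{\left(-157106 + 37444\right) - 323272} = \frac{553033}{-119662 - 323272} = \frac{553033}{-442934} = 553033 \left(- \frac{1}{442934}\right) = - \frac{553033}{442934}$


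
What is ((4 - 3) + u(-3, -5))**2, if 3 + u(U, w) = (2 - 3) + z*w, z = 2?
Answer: 169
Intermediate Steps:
u(U, w) = -4 + 2*w (u(U, w) = -3 + ((2 - 3) + 2*w) = -3 + (-1 + 2*w) = -4 + 2*w)
((4 - 3) + u(-3, -5))**2 = ((4 - 3) + (-4 + 2*(-5)))**2 = (1 + (-4 - 10))**2 = (1 - 14)**2 = (-13)**2 = 169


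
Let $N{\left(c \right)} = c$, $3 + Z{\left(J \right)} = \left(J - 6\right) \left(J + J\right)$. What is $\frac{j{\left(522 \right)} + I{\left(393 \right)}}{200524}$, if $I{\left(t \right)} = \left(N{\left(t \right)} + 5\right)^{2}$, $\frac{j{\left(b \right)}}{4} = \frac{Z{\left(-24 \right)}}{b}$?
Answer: $\frac{6891053}{8722794} \approx 0.79$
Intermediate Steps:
$Z{\left(J \right)} = -3 + 2 J \left(-6 + J\right)$ ($Z{\left(J \right)} = -3 + \left(J - 6\right) \left(J + J\right) = -3 + \left(-6 + J\right) 2 J = -3 + 2 J \left(-6 + J\right)$)
$j{\left(b \right)} = \frac{5748}{b}$ ($j{\left(b \right)} = 4 \frac{-3 - -288 + 2 \left(-24\right)^{2}}{b} = 4 \frac{-3 + 288 + 2 \cdot 576}{b} = 4 \frac{-3 + 288 + 1152}{b} = 4 \frac{1437}{b} = \frac{5748}{b}$)
$I{\left(t \right)} = \left(5 + t\right)^{2}$ ($I{\left(t \right)} = \left(t + 5\right)^{2} = \left(5 + t\right)^{2}$)
$\frac{j{\left(522 \right)} + I{\left(393 \right)}}{200524} = \frac{\frac{5748}{522} + \left(5 + 393\right)^{2}}{200524} = \left(5748 \cdot \frac{1}{522} + 398^{2}\right) \frac{1}{200524} = \left(\frac{958}{87} + 158404\right) \frac{1}{200524} = \frac{13782106}{87} \cdot \frac{1}{200524} = \frac{6891053}{8722794}$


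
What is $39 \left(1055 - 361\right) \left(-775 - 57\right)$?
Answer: $-22518912$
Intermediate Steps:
$39 \left(1055 - 361\right) \left(-775 - 57\right) = 39 \cdot 694 \left(-775 + \left(-291 + 234\right)\right) = 39 \cdot 694 \left(-775 - 57\right) = 39 \cdot 694 \left(-832\right) = 39 \left(-577408\right) = -22518912$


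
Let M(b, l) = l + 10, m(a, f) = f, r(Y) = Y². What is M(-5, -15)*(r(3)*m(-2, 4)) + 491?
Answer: 311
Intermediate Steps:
M(b, l) = 10 + l
M(-5, -15)*(r(3)*m(-2, 4)) + 491 = (10 - 15)*(3²*4) + 491 = -45*4 + 491 = -5*36 + 491 = -180 + 491 = 311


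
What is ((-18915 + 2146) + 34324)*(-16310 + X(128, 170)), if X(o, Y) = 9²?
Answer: -284900095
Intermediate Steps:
X(o, Y) = 81
((-18915 + 2146) + 34324)*(-16310 + X(128, 170)) = ((-18915 + 2146) + 34324)*(-16310 + 81) = (-16769 + 34324)*(-16229) = 17555*(-16229) = -284900095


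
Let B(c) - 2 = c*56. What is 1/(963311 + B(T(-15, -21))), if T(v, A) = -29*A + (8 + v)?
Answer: 1/997025 ≈ 1.0030e-6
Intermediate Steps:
T(v, A) = 8 + v - 29*A
B(c) = 2 + 56*c (B(c) = 2 + c*56 = 2 + 56*c)
1/(963311 + B(T(-15, -21))) = 1/(963311 + (2 + 56*(8 - 15 - 29*(-21)))) = 1/(963311 + (2 + 56*(8 - 15 + 609))) = 1/(963311 + (2 + 56*602)) = 1/(963311 + (2 + 33712)) = 1/(963311 + 33714) = 1/997025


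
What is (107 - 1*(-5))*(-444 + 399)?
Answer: -5040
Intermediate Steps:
(107 - 1*(-5))*(-444 + 399) = (107 + 5)*(-45) = 112*(-45) = -5040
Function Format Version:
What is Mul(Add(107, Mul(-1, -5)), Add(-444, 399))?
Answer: -5040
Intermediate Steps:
Mul(Add(107, Mul(-1, -5)), Add(-444, 399)) = Mul(Add(107, 5), -45) = Mul(112, -45) = -5040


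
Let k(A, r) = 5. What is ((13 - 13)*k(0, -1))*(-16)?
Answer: 0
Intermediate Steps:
((13 - 13)*k(0, -1))*(-16) = ((13 - 13)*5)*(-16) = (0*5)*(-16) = 0*(-16) = 0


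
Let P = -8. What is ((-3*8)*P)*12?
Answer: 2304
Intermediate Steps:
((-3*8)*P)*12 = (-3*8*(-8))*12 = -24*(-8)*12 = 192*12 = 2304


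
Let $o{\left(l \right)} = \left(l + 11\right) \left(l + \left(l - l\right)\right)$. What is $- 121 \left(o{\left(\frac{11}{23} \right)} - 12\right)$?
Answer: $\frac{416724}{529} \approx 787.76$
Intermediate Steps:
$o{\left(l \right)} = l \left(11 + l\right)$ ($o{\left(l \right)} = \left(11 + l\right) \left(l + 0\right) = \left(11 + l\right) l = l \left(11 + l\right)$)
$- 121 \left(o{\left(\frac{11}{23} \right)} - 12\right) = - 121 \left(\frac{11}{23} \left(11 + \frac{11}{23}\right) - 12\right) = - 121 \left(11 \cdot \frac{1}{23} \left(11 + 11 \cdot \frac{1}{23}\right) - 12\right) = - 121 \left(\frac{11 \left(11 + \frac{11}{23}\right)}{23} - 12\right) = - 121 \left(\frac{11}{23} \cdot \frac{264}{23} - 12\right) = - 121 \left(\frac{2904}{529} - 12\right) = \left(-121\right) \left(- \frac{3444}{529}\right) = \frac{416724}{529}$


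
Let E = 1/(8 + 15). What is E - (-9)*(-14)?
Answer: -2897/23 ≈ -125.96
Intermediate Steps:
E = 1/23 ≈ 0.043478
E - (-9)*(-14) = 1/23 - (-9)*(-14) = 1/23 - 9*14 = 1/23 - 126 = -2897/23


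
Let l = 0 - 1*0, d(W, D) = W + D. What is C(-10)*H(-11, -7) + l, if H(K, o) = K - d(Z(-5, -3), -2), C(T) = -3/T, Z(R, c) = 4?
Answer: -39/10 ≈ -3.9000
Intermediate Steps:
d(W, D) = D + W
H(K, o) = -2 + K (H(K, o) = K - (-2 + 4) = K - 1*2 = K - 2 = -2 + K)
l = 0 (l = 0 + 0 = 0)
C(-10)*H(-11, -7) + l = (-3/(-10))*(-2 - 11) + 0 = -3*(-⅒)*(-13) + 0 = (3/10)*(-13) + 0 = -39/10 + 0 = -39/10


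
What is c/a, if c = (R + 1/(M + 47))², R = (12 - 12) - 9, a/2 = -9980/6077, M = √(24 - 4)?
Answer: -293427744459/11955343895 - 59718679*√5/11955343895 ≈ -24.555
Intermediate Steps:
M = 2*√5 (M = √20 = 2*√5 ≈ 4.4721)
a = -19960/6077 (a = 2*(-9980/6077) = -19960/6077 ≈ -3.2845)
R = -9 (R = 0 - 9 = -9)
c = (-9 + 1/(47 + 2*√5))² (c = (-9 + 1/(2*√5 + 47))² = (-9 + 1/(47 + 2*√5))² ≈ 80.651)
c/a = (386279736/4791721 + 78616*√5/4791721)/(-19960/6077) = (386279736/4791721 + 78616*√5/4791721)*(-6077/19960) = -293427744459/11955343895 - 59718679*√5/11955343895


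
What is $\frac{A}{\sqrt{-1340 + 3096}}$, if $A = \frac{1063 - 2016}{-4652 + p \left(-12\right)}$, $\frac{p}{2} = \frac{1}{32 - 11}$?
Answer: $\frac{6671 \sqrt{439}}{28598216} \approx 0.0048875$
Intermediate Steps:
$p = \frac{2}{21}$ ($p = \frac{2}{32 - 11} = \frac{2}{21} \approx 0.095238$)
$A = \frac{6671}{32572}$ ($A = \frac{1063 - 2016}{-4652 + \frac{2}{21} \left(-12\right)} = - \frac{953}{-4652 - \frac{8}{7}} = - \frac{953}{- \frac{32572}{7}} = \left(-953\right) \left(- \frac{7}{32572}\right) = \frac{6671}{32572} \approx 0.20481$)
$\frac{A}{\sqrt{-1340 + 3096}} = \frac{6671}{32572 \sqrt{-1340 + 3096}} = \frac{6671}{32572 \sqrt{1756}} = \frac{6671}{32572 \cdot 2 \sqrt{439}} = \frac{6671 \frac{\sqrt{439}}{878}}{32572} = \frac{6671 \sqrt{439}}{28598216}$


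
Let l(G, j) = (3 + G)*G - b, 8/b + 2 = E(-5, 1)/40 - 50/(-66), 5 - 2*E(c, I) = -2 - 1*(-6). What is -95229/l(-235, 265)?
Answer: -309208563/177047560 ≈ -1.7465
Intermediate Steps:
E(c, I) = 1/2 (E(c, I) = 5/2 - (-2 - 1*(-6))/2 = 5/2 - (-2 + 6)/2 = 5/2 - 1/2*4 = 5/2 - 2 = 1/2)
b = -21120/3247 (b = 8/(-2 + ((1/2)/40 - 50/(-66))) = 8/(-2 + ((1/2)*(1/40) - 50*(-1/66))) = 8/(-2 + (1/80 + 25/33)) = 8/(-2 + 2033/2640) = 8/(-3247/2640) = 8*(-2640/3247) = -21120/3247 ≈ -6.5045)
l(G, j) = 21120/3247 + G*(3 + G) (l(G, j) = (3 + G)*G - 1*(-21120/3247) = G*(3 + G) + 21120/3247 = 21120/3247 + G*(3 + G))
-95229/l(-235, 265) = -95229/(21120/3247 + (-235)**2 + 3*(-235)) = -95229/(21120/3247 + 55225 - 705) = -95229/177047560/3247 = -95229*3247/177047560 = -309208563/177047560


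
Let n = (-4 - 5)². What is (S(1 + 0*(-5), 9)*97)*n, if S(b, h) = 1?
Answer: 7857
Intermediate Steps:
n = 81 (n = (-9)² = 81)
(S(1 + 0*(-5), 9)*97)*n = (1*97)*81 = 97*81 = 7857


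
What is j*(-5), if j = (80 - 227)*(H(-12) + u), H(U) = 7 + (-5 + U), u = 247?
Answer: 174195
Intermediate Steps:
H(U) = 2 + U
j = -34839 (j = (80 - 227)*((2 - 12) + 247) = -147*(-10 + 247) = -147*237 = -34839)
j*(-5) = -34839*(-5) = 174195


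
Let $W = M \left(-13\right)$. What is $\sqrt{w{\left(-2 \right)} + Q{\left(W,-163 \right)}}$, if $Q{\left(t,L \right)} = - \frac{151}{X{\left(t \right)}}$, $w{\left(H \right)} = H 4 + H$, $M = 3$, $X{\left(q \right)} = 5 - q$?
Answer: $\frac{i \sqrt{6501}}{22} \approx 3.6649 i$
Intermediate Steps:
$w{\left(H \right)} = 5 H$ ($w{\left(H \right)} = 4 H + H = 5 H$)
$W = -39$ ($W = 3 \left(-13\right) = -39$)
$Q{\left(t,L \right)} = - \frac{151}{5 - t}$
$\sqrt{w{\left(-2 \right)} + Q{\left(W,-163 \right)}} = \sqrt{5 \left(-2\right) + \frac{151}{-5 - 39}} = \sqrt{-10 + \frac{151}{-44}} = \sqrt{-10 + 151 \left(- \frac{1}{44}\right)} = \sqrt{-10 - \frac{151}{44}} = \sqrt{- \frac{591}{44}} = \frac{i \sqrt{6501}}{22}$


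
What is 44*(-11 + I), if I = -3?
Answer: -616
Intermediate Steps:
44*(-11 + I) = 44*(-11 - 3) = 44*(-14) = -616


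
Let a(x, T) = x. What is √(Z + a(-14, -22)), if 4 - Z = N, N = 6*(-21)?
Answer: 2*√29 ≈ 10.770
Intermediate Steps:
N = -126
Z = 130 (Z = 4 - 1*(-126) = 4 + 126 = 130)
√(Z + a(-14, -22)) = √(130 - 14) = √116 = 2*√29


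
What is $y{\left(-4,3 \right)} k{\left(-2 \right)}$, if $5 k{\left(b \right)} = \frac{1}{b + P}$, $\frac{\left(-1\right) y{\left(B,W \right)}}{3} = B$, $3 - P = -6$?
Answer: $\frac{12}{35} \approx 0.34286$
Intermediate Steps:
$P = 9$ ($P = 3 - -6 = 3 + 6 = 9$)
$y{\left(B,W \right)} = - 3 B$
$k{\left(b \right)} = \frac{1}{5 \left(9 + b\right)}$ ($k{\left(b \right)} = \frac{1}{5 \left(b + 9\right)} = \frac{1}{5 \left(9 + b\right)}$)
$y{\left(-4,3 \right)} k{\left(-2 \right)} = \left(-3\right) \left(-4\right) \frac{1}{5 \left(9 - 2\right)} = 12 \frac{1}{5 \cdot 7} = 12 \cdot \frac{1}{5} \cdot \frac{1}{7} = 12 \cdot \frac{1}{35} = \frac{12}{35}$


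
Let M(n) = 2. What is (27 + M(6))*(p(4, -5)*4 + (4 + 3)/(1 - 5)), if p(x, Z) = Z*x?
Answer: -9483/4 ≈ -2370.8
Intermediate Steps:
(27 + M(6))*(p(4, -5)*4 + (4 + 3)/(1 - 5)) = (27 + 2)*(-5*4*4 + (4 + 3)/(1 - 5)) = 29*(-20*4 + 7/(-4)) = 29*(-80 + 7*(-¼)) = 29*(-80 - 7/4) = 29*(-327/4) = -9483/4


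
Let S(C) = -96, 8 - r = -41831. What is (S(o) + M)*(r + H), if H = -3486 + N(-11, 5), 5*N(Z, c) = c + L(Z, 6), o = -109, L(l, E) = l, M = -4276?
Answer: -838370348/5 ≈ -1.6767e+8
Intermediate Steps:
r = 41839 (r = 8 - 1*(-41831) = 8 + 41831 = 41839)
N(Z, c) = Z/5 + c/5 (N(Z, c) = (c + Z)/5 = (Z + c)/5 = Z/5 + c/5)
H = -17436/5 (H = -3486 + ((⅕)*(-11) + (⅕)*5) = -3486 + (-11/5 + 1) = -3486 - 6/5 = -17436/5 ≈ -3487.2)
(S(o) + M)*(r + H) = (-96 - 4276)*(41839 - 17436/5) = -4372*191759/5 = -838370348/5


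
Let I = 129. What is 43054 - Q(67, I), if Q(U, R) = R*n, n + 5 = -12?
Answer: 45247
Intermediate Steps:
n = -17 (n = -5 - 12 = -17)
Q(U, R) = -17*R (Q(U, R) = R*(-17) = -17*R)
43054 - Q(67, I) = 43054 - (-17)*129 = 43054 - 1*(-2193) = 43054 + 2193 = 45247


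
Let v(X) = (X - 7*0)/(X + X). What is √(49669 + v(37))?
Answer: √198678/2 ≈ 222.87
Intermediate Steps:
v(X) = ½ (v(X) = (X + 0)/((2*X)) = X*(1/(2*X)) = ½)
√(49669 + v(37)) = √(49669 + ½) = √(99339/2) = √198678/2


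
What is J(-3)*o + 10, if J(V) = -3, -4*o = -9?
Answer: 13/4 ≈ 3.2500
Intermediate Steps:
o = 9/4 (o = -¼*(-9) = 9/4 ≈ 2.2500)
J(-3)*o + 10 = -3*9/4 + 10 = -27/4 + 10 = 13/4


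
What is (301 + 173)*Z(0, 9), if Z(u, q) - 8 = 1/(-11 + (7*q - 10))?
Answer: 26623/7 ≈ 3803.3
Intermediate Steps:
Z(u, q) = 8 + 1/(-21 + 7*q) (Z(u, q) = 8 + 1/(-11 + (7*q - 10)) = 8 + 1/(-11 + (-10 + 7*q)) = 8 + 1/(-21 + 7*q))
(301 + 173)*Z(0, 9) = (301 + 173)*((-167 + 56*9)/(7*(-3 + 9))) = 474*((⅐)*(-167 + 504)/6) = 474*((⅐)*(⅙)*337) = 474*(337/42) = 26623/7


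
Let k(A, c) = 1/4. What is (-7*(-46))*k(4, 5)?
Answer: 161/2 ≈ 80.500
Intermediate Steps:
k(A, c) = 1/4
(-7*(-46))*k(4, 5) = -7*(-46)*(1/4) = 322*(1/4) = 161/2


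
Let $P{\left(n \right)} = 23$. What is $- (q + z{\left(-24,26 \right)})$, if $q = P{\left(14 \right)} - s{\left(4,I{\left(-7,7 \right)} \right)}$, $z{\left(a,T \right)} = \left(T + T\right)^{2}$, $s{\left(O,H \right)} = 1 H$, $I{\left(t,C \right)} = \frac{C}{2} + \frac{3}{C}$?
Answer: $- \frac{38123}{14} \approx -2723.1$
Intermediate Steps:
$I{\left(t,C \right)} = \frac{C}{2} + \frac{3}{C}$ ($I{\left(t,C \right)} = C \frac{1}{2} + \frac{3}{C} = \frac{C}{2} + \frac{3}{C}$)
$s{\left(O,H \right)} = H$
$z{\left(a,T \right)} = 4 T^{2}$ ($z{\left(a,T \right)} = \left(2 T\right)^{2} = 4 T^{2}$)
$q = \frac{267}{14}$ ($q = 23 - \left(\frac{1}{2} \cdot 7 + \frac{3}{7}\right) = 23 - \left(\frac{7}{2} + 3 \cdot \frac{1}{7}\right) = 23 - \left(\frac{7}{2} + \frac{3}{7}\right) = 23 - \frac{55}{14} = \frac{267}{14} \approx 19.071$)
$- (q + z{\left(-24,26 \right)}) = - (\frac{267}{14} + 4 \cdot 26^{2}) = - (\frac{267}{14} + 4 \cdot 676) = - (\frac{267}{14} + 2704) = \left(-1\right) \frac{38123}{14} = - \frac{38123}{14}$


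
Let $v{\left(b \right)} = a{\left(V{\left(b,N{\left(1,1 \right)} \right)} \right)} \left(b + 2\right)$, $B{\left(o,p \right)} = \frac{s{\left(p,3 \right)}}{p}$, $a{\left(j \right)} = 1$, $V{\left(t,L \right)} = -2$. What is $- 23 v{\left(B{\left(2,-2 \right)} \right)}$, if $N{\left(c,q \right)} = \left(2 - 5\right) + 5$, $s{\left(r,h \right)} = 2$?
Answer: $-23$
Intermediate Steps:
$N{\left(c,q \right)} = 2$ ($N{\left(c,q \right)} = -3 + 5 = 2$)
$B{\left(o,p \right)} = \frac{2}{p}$
$v{\left(b \right)} = 2 + b$ ($v{\left(b \right)} = 1 \left(b + 2\right) = 1 \left(2 + b\right) = 2 + b$)
$- 23 v{\left(B{\left(2,-2 \right)} \right)} = - 23 \left(2 + \frac{2}{-2}\right) = - 23 \left(2 + 2 \left(- \frac{1}{2}\right)\right) = - 23 \left(2 - 1\right) = \left(-23\right) 1 = -23$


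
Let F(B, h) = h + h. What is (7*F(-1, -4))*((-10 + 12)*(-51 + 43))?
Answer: 896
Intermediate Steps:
F(B, h) = 2*h
(7*F(-1, -4))*((-10 + 12)*(-51 + 43)) = (7*(2*(-4)))*((-10 + 12)*(-51 + 43)) = (7*(-8))*(2*(-8)) = -56*(-16) = 896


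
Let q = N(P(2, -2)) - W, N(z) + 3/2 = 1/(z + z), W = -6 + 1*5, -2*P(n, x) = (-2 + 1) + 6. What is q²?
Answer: 49/100 ≈ 0.49000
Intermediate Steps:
P(n, x) = -5/2 (P(n, x) = -((-2 + 1) + 6)/2 = -(-1 + 6)/2 = -½*5 = -5/2)
W = -1 (W = -6 + 5 = -1)
N(z) = -3/2 + 1/(2*z) (N(z) = -3/2 + 1/(z + z) = -3/2 + 1/(2*z))
q = -7/10 (q = (1 - 3*(-5/2))/(2*(-5/2)) - 1*(-1) = (½)*(-⅖)*(1 + 15/2) + 1 = (½)*(-⅖)*(17/2) + 1 = -17/10 + 1 = -7/10 ≈ -0.70000)
q² = (-7/10)² = 49/100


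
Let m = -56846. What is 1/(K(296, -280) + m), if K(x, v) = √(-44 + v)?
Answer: -28423/1615734020 - 9*I/1615734020 ≈ -1.7591e-5 - 5.5702e-9*I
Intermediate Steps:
1/(K(296, -280) + m) = 1/(√(-44 - 280) - 56846) = 1/(√(-324) - 56846) = 1/(18*I - 56846) = 1/(-56846 + 18*I) = (-56846 - 18*I)/3231468040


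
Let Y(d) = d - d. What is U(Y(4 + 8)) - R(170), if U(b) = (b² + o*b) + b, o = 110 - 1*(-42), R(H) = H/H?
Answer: -1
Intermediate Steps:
R(H) = 1
o = 152 (o = 110 + 42 = 152)
Y(d) = 0
U(b) = b² + 153*b (U(b) = (b² + 152*b) + b = b² + 153*b)
U(Y(4 + 8)) - R(170) = 0*(153 + 0) - 1*1 = 0*153 - 1 = 0 - 1 = -1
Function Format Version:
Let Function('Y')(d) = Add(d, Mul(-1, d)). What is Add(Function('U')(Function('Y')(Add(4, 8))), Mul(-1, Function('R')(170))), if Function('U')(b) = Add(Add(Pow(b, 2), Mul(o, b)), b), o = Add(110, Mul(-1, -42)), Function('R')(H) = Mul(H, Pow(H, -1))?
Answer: -1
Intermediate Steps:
Function('R')(H) = 1
o = 152 (o = Add(110, 42) = 152)
Function('Y')(d) = 0
Function('U')(b) = Add(Pow(b, 2), Mul(153, b)) (Function('U')(b) = Add(Add(Pow(b, 2), Mul(152, b)), b) = Add(Pow(b, 2), Mul(153, b)))
Add(Function('U')(Function('Y')(Add(4, 8))), Mul(-1, Function('R')(170))) = Add(Mul(0, Add(153, 0)), Mul(-1, 1)) = Add(Mul(0, 153), -1) = Add(0, -1) = -1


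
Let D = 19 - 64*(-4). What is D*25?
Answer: 6875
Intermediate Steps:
D = 275 (D = 19 + 256 = 275)
D*25 = 275*25 = 6875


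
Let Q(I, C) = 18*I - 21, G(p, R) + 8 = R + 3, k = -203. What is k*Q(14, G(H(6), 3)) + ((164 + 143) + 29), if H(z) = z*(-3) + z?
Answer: -46557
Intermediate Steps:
H(z) = -2*z (H(z) = -3*z + z = -2*z)
G(p, R) = -5 + R (G(p, R) = -8 + (R + 3) = -8 + (3 + R) = -5 + R)
Q(I, C) = -21 + 18*I
k*Q(14, G(H(6), 3)) + ((164 + 143) + 29) = -203*(-21 + 18*14) + ((164 + 143) + 29) = -203*(-21 + 252) + (307 + 29) = -203*231 + 336 = -46893 + 336 = -46557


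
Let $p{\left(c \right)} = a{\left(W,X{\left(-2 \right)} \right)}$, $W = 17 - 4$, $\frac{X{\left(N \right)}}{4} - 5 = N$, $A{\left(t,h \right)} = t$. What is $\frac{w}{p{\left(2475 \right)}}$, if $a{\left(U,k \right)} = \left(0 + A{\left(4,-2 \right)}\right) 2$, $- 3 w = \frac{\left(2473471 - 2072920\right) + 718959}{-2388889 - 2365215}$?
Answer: $\frac{186585}{19016416} \approx 0.0098118$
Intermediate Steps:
$X{\left(N \right)} = 20 + 4 N$
$W = 13$ ($W = 17 - 4 = 13$)
$w = \frac{186585}{2377052}$ ($w = - \frac{\left(\left(2473471 - 2072920\right) + 718959\right) \frac{1}{-2388889 - 2365215}}{3} = - \frac{\left(400551 + 718959\right) \frac{1}{-4754104}}{3} = - \frac{1119510 \left(- \frac{1}{4754104}\right)}{3} = \left(- \frac{1}{3}\right) \left(- \frac{559755}{2377052}\right) = \frac{186585}{2377052} \approx 0.078494$)
$a{\left(U,k \right)} = 8$ ($a{\left(U,k \right)} = \left(0 + 4\right) 2 = 4 \cdot 2 = 8$)
$p{\left(c \right)} = 8$
$\frac{w}{p{\left(2475 \right)}} = \frac{186585}{2377052 \cdot 8} = \frac{186585}{2377052} \cdot \frac{1}{8} = \frac{186585}{19016416}$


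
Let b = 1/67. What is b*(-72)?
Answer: -72/67 ≈ -1.0746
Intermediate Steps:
b = 1/67 ≈ 0.014925
b*(-72) = (1/67)*(-72) = -72/67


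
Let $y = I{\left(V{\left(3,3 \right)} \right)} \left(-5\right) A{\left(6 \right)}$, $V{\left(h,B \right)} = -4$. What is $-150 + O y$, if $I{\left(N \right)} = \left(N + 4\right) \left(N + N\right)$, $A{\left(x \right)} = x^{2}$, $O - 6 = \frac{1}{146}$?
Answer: $-150$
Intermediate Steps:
$O = \frac{877}{146}$ ($O = 6 + \frac{1}{146} = \frac{877}{146} \approx 6.0069$)
$I{\left(N \right)} = 2 N \left(4 + N\right)$ ($I{\left(N \right)} = \left(4 + N\right) 2 N = 2 N \left(4 + N\right)$)
$y = 0$ ($y = 2 \left(-4\right) \left(4 - 4\right) \left(-5\right) 6^{2} = 2 \left(-4\right) 0 \left(-5\right) 36 = 0 \left(-5\right) 36 = 0 \cdot 36 = 0$)
$-150 + O y = -150 + \frac{877}{146} \cdot 0 = -150 + 0 = -150$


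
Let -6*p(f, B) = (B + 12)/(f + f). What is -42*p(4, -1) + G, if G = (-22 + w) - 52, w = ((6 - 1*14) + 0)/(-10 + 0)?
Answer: -2543/40 ≈ -63.575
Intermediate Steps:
p(f, B) = -(12 + B)/(12*f) (p(f, B) = -(B + 12)/(6*(f + f)) = -(12 + B)/(6*(2*f)) = -(12 + B)*1/(2*f)/6 = -(12 + B)/(12*f))
w = ⅘ (w = ((6 - 14) + 0)/(-10) = (-8 + 0)*(-⅒) = -8*(-⅒) = ⅘ ≈ 0.80000)
G = -366/5 (G = (-22 + ⅘) - 52 = -106/5 - 52 = -366/5 ≈ -73.200)
-42*p(4, -1) + G = -7*(-12 - 1*(-1))/(2*4) - 366/5 = -7*(-12 + 1)/(2*4) - 366/5 = -7*(-11)/(2*4) - 366/5 = -42*(-11/48) - 366/5 = 77/8 - 366/5 = -2543/40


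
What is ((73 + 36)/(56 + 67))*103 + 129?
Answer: 27094/123 ≈ 220.28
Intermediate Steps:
((73 + 36)/(56 + 67))*103 + 129 = (109/123)*103 + 129 = 11227/123 + 129 = 27094/123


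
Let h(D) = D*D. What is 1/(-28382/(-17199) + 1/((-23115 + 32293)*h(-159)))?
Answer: 34108265646/56285876975 ≈ 0.60598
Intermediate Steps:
h(D) = D²
1/(-28382/(-17199) + 1/((-23115 + 32293)*h(-159))) = 1/(-28382/(-17199) + 1/((-23115 + 32293)*((-159)²))) = 1/(-28382*(-1/17199) + 1/(9178*25281)) = 1/(28382/17199 + (1/9178)*(1/25281)) = 1/(28382/17199 + 1/232029018) = 1/(56285876975/34108265646) = 34108265646/56285876975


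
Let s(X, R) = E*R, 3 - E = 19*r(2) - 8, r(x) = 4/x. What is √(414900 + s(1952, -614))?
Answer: 3*√47942 ≈ 656.87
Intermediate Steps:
E = -27 (E = 3 - (19*(4/2) - 8) = 3 - (19*(4*(½)) - 8) = 3 - (19*2 - 8) = 3 - (38 - 8) = 3 - 1*30 = 3 - 30 = -27)
s(X, R) = -27*R
√(414900 + s(1952, -614)) = √(414900 - 27*(-614)) = √(414900 + 16578) = √431478 = 3*√47942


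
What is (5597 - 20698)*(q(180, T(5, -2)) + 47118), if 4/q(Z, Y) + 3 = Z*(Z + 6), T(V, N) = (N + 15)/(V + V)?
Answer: -23819853648290/33477 ≈ -7.1153e+8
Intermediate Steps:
T(V, N) = (15 + N)/(2*V) (T(V, N) = (15 + N)/((2*V)) = (15 + N)*(1/(2*V)) = (15 + N)/(2*V))
q(Z, Y) = 4/(-3 + Z*(6 + Z)) (q(Z, Y) = 4/(-3 + Z*(Z + 6)) = 4/(-3 + Z*(6 + Z)))
(5597 - 20698)*(q(180, T(5, -2)) + 47118) = (5597 - 20698)*(4/(-3 + 180² + 6*180) + 47118) = -15101*(4/(-3 + 32400 + 1080) + 47118) = -15101*(4/33477 + 47118) = -15101*1577369290/33477 = -23819853648290/33477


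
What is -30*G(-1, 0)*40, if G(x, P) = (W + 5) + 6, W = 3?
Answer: -16800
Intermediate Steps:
G(x, P) = 14 (G(x, P) = (3 + 5) + 6 = 8 + 6 = 14)
-30*G(-1, 0)*40 = -30*14*40 = -420*40 = -16800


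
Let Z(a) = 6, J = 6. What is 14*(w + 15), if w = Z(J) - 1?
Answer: 280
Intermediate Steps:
w = 5 (w = 6 - 1 = 5)
14*(w + 15) = 14*(5 + 15) = 14*20 = 280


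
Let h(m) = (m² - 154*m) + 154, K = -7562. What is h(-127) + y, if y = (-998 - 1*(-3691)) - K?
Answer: 46096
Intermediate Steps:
y = 10255 (y = (-998 - 1*(-3691)) - 1*(-7562) = (-998 + 3691) + 7562 = 2693 + 7562 = 10255)
h(m) = 154 + m² - 154*m
h(-127) + y = (154 + (-127)² - 154*(-127)) + 10255 = (154 + 16129 + 19558) + 10255 = 35841 + 10255 = 46096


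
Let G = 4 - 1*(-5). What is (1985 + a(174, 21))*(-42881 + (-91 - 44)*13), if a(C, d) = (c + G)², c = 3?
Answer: -95030044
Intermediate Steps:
G = 9 (G = 4 + 5 = 9)
a(C, d) = 144 (a(C, d) = (3 + 9)² = 12² = 144)
(1985 + a(174, 21))*(-42881 + (-91 - 44)*13) = (1985 + 144)*(-42881 + (-91 - 44)*13) = 2129*(-42881 - 135*13) = 2129*(-42881 - 1755) = 2129*(-44636) = -95030044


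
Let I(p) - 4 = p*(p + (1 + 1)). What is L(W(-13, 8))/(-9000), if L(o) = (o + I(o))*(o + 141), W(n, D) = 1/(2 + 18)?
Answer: -4685681/72000000 ≈ -0.065079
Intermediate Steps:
W(n, D) = 1/20
I(p) = 4 + p*(2 + p) (I(p) = 4 + p*(p + (1 + 1)) = 4 + p*(p + 2) = 4 + p*(2 + p))
L(o) = (141 + o)*(4 + o² + 3*o) (L(o) = (o + (4 + o² + 2*o))*(o + 141) = (4 + o² + 3*o)*(141 + o) = (141 + o)*(4 + o² + 3*o))
L(W(-13, 8))/(-9000) = (564 + (1/20)³ + 144*(1/20)² + 427*(1/20))/(-9000) = (564 + 1/8000 + 144*(1/400) + 427/20)*(-1/9000) = (564 + 1/8000 + 9/25 + 427/20)*(-1/9000) = (4685681/8000)*(-1/9000) = -4685681/72000000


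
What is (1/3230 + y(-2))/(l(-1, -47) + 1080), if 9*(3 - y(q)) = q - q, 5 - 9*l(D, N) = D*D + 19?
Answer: 29073/10449050 ≈ 0.0027824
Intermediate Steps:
l(D, N) = -14/9 - D²/9 (l(D, N) = 5/9 - (D*D + 19)/9 = 5/9 - (D² + 19)/9 = 5/9 - (19 + D²)/9 = 5/9 + (-19/9 - D²/9) = -14/9 - D²/9)
y(q) = 3 (y(q) = 3 - (q - q)/9 = 3 - ⅑*0 = 3 + 0 = 3)
(1/3230 + y(-2))/(l(-1, -47) + 1080) = (1/3230 + 3)/((-14/9 - ⅑*(-1)²) + 1080) = (1/3230 + 3)/((-14/9 - ⅑*1) + 1080) = 9691/(3230*((-14/9 - ⅑) + 1080)) = 9691/(3230*(-5/3 + 1080)) = 9691/(3230*(3235/3)) = (9691/3230)*(3/3235) = 29073/10449050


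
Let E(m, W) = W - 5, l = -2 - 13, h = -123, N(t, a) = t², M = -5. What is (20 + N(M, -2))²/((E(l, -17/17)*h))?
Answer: 225/82 ≈ 2.7439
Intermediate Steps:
l = -15
E(m, W) = -5 + W
(20 + N(M, -2))²/((E(l, -17/17)*h)) = (20 + (-5)²)²/(((-5 - 17/17)*(-123))) = (20 + 25)²/(((-5 - 17*1/17)*(-123))) = 45²/(((-5 - 1)*(-123))) = 2025/((-6*(-123))) = 2025/738 = 2025*(1/738) = 225/82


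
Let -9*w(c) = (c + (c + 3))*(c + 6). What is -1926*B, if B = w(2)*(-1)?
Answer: -11984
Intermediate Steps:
w(c) = -(3 + 2*c)*(6 + c)/9 (w(c) = -(c + (c + 3))*(c + 6)/9 = -(c + (3 + c))*(6 + c)/9 = -(3 + 2*c)*(6 + c)/9)
B = 56/9 (B = (-2 - 5/3*2 - 2/9*2²)*(-1) = (-2 - 10/3 - 2/9*4)*(-1) = (-2 - 10/3 - 8/9)*(-1) = -56/9*(-1) = 56/9 ≈ 6.2222)
-1926*B = -1926*56/9 = -11984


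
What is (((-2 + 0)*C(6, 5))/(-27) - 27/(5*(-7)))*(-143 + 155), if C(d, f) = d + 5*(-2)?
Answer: 1796/315 ≈ 5.7016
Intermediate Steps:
C(d, f) = -10 + d (C(d, f) = d - 10 = -10 + d)
(((-2 + 0)*C(6, 5))/(-27) - 27/(5*(-7)))*(-143 + 155) = (((-2 + 0)*(-10 + 6))/(-27) - 27/(5*(-7)))*(-143 + 155) = (-2*(-4)*(-1/27) - 27/(-35))*12 = (8*(-1/27) - 27*(-1/35))*12 = (-8/27 + 27/35)*12 = (449/945)*12 = 1796/315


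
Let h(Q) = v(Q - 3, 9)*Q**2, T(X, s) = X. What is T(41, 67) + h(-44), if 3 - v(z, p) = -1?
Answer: 7785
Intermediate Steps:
v(z, p) = 4 (v(z, p) = 3 - 1*(-1) = 3 + 1 = 4)
h(Q) = 4*Q**2
T(41, 67) + h(-44) = 41 + 4*(-44)**2 = 41 + 4*1936 = 41 + 7744 = 7785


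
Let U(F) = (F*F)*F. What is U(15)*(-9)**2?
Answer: 273375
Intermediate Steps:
U(F) = F**3 (U(F) = F**2*F = F**3)
U(15)*(-9)**2 = 15**3*(-9)**2 = 3375*81 = 273375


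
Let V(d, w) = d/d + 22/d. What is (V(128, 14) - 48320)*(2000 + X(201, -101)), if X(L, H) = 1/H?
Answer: -624662717595/6464 ≈ -9.6637e+7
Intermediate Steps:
V(d, w) = 1 + 22/d
(V(128, 14) - 48320)*(2000 + X(201, -101)) = ((22 + 128)/128 - 48320)*(2000 + 1/(-101)) = ((1/128)*150 - 48320)*(2000 - 1/101) = (75/64 - 48320)*(201999/101) = -3092405/64*201999/101 = -624662717595/6464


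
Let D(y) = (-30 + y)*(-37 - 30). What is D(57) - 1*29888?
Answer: -31697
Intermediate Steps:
D(y) = 2010 - 67*y (D(y) = (-30 + y)*(-67) = 2010 - 67*y)
D(57) - 1*29888 = (2010 - 67*57) - 1*29888 = (2010 - 3819) - 29888 = -1809 - 29888 = -31697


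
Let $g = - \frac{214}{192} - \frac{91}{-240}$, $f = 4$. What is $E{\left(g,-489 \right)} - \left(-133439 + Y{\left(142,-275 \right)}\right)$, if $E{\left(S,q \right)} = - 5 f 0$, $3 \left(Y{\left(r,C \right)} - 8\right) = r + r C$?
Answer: $\frac{439201}{3} \approx 1.464 \cdot 10^{5}$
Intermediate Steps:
$Y{\left(r,C \right)} = 8 + \frac{r}{3} + \frac{C r}{3}$ ($Y{\left(r,C \right)} = 8 + \frac{r + r C}{3} = 8 + \frac{r + C r}{3} = 8 + \left(\frac{r}{3} + \frac{C r}{3}\right) = 8 + \frac{r}{3} + \frac{C r}{3}$)
$g = - \frac{353}{480}$ ($g = \left(-214\right) \frac{1}{192} - - \frac{91}{240} = - \frac{107}{96} + \frac{91}{240} = - \frac{353}{480} \approx -0.73542$)
$E{\left(S,q \right)} = 0$ ($E{\left(S,q \right)} = \left(-5\right) 4 \cdot 0 = \left(-20\right) 0 = 0$)
$E{\left(g,-489 \right)} - \left(-133439 + Y{\left(142,-275 \right)}\right) = 0 - \left(-133431 + \frac{142}{3} + \frac{1}{3} \left(-275\right) 142\right) = 0 + \left(133439 - \left(8 + \frac{142}{3} - \frac{39050}{3}\right)\right) = 0 + \left(133439 - - \frac{38884}{3}\right) = 0 + \left(133439 + \frac{38884}{3}\right) = 0 + \frac{439201}{3} = \frac{439201}{3}$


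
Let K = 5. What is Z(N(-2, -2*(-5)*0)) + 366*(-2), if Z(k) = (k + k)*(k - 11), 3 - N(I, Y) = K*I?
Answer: -680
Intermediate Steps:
N(I, Y) = 3 - 5*I
Z(k) = 2*k*(-11 + k) (Z(k) = (2*k)*(-11 + k) = 2*k*(-11 + k))
Z(N(-2, -2*(-5)*0)) + 366*(-2) = 2*(3 - 5*(-2))*(-11 + (3 - 5*(-2))) + 366*(-2) = 2*(3 + 10)*(-11 + (3 + 10)) - 732 = 2*13*(-11 + 13) - 732 = 2*13*2 - 732 = 52 - 732 = -680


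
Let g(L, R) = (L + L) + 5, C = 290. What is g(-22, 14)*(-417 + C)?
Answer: 4953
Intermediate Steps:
g(L, R) = 5 + 2*L (g(L, R) = 2*L + 5 = 5 + 2*L)
g(-22, 14)*(-417 + C) = (5 + 2*(-22))*(-417 + 290) = (5 - 44)*(-127) = -39*(-127) = 4953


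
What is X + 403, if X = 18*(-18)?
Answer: 79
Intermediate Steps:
X = -324
X + 403 = -324 + 403 = 79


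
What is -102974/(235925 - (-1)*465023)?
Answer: -51487/350474 ≈ -0.14691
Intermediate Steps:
-102974/(235925 - (-1)*465023) = -102974/(235925 - 1*(-465023)) = -102974/(235925 + 465023) = -102974/700948 = -102974*1/700948 = -51487/350474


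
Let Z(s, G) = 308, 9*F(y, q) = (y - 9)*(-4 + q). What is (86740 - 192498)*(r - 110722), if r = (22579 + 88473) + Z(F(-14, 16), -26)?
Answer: -67473604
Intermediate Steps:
F(y, q) = (-9 + y)*(-4 + q)/9 (F(y, q) = ((y - 9)*(-4 + q))/9 = ((-9 + y)*(-4 + q))/9 = (-9 + y)*(-4 + q)/9)
r = 111360 (r = (22579 + 88473) + 308 = 111052 + 308 = 111360)
(86740 - 192498)*(r - 110722) = (86740 - 192498)*(111360 - 110722) = -105758*638 = -67473604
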